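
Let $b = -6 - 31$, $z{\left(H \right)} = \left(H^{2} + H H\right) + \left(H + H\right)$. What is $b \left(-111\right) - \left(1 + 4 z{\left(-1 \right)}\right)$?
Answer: $4106$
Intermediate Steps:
$z{\left(H \right)} = 2 H + 2 H^{2}$ ($z{\left(H \right)} = \left(H^{2} + H^{2}\right) + 2 H = 2 H^{2} + 2 H = 2 H + 2 H^{2}$)
$b = -37$
$b \left(-111\right) - \left(1 + 4 z{\left(-1 \right)}\right) = \left(-37\right) \left(-111\right) - \left(1 + 4 \cdot 2 \left(-1\right) \left(1 - 1\right)\right) = 4107 - \left(1 + 4 \cdot 2 \left(-1\right) 0\right) = 4107 - 1 = 4106$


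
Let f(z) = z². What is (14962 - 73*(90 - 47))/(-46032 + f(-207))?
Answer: -3941/1061 ≈ -3.7144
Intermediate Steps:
(14962 - 73*(90 - 47))/(-46032 + f(-207)) = (14962 - 73*(90 - 47))/(-46032 + (-207)²) = (14962 - 73*43)/(-46032 + 42849) = (14962 - 3139)/(-3183) = 11823*(-1/3183) = -3941/1061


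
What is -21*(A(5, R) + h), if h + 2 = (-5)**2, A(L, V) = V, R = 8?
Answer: -651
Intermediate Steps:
h = 23 (h = -2 + (-5)**2 = -2 + 25 = 23)
-21*(A(5, R) + h) = -21*(8 + 23) = -21*31 = -651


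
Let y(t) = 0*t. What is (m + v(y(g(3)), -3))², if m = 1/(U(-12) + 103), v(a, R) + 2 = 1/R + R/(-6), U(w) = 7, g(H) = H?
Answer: 90601/27225 ≈ 3.3279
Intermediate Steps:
y(t) = 0
v(a, R) = -2 + 1/R - R/6 (v(a, R) = -2 + (1/R + R/(-6)) = -2 + (1/R + R*(-⅙)) = -2 + (1/R - R/6) = -2 + 1/R - R/6)
m = 1/110 (m = 1/(7 + 103) = 1/110 ≈ 0.0090909)
(m + v(y(g(3)), -3))² = (1/110 + (-2 + 1/(-3) - ⅙*(-3)))² = (1/110 + (-2 - ⅓ + ½))² = (1/110 - 11/6)² = (-301/165)² = 90601/27225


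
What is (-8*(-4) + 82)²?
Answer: 12996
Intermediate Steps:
(-8*(-4) + 82)² = (32 + 82)² = 114² = 12996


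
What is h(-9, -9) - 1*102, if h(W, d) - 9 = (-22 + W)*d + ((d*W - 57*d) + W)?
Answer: 771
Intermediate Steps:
h(W, d) = 9 + W - 57*d + W*d + d*(-22 + W) (h(W, d) = 9 + ((-22 + W)*d + ((d*W - 57*d) + W)) = 9 + (d*(-22 + W) + ((W*d - 57*d) + W)) = 9 + (d*(-22 + W) + ((-57*d + W*d) + W)) = 9 + (d*(-22 + W) + (W - 57*d + W*d)) = 9 + (W - 57*d + W*d + d*(-22 + W)) = 9 + W - 57*d + W*d + d*(-22 + W))
h(-9, -9) - 1*102 = (9 - 9 - 79*(-9) + 2*(-9)*(-9)) - 1*102 = (9 - 9 + 711 + 162) - 102 = 873 - 102 = 771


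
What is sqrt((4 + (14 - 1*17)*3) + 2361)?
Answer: 2*sqrt(589) ≈ 48.539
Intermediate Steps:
sqrt((4 + (14 - 1*17)*3) + 2361) = sqrt((4 + (14 - 17)*3) + 2361) = sqrt((4 - 3*3) + 2361) = sqrt((4 - 9) + 2361) = sqrt(-5 + 2361) = sqrt(2356) = 2*sqrt(589)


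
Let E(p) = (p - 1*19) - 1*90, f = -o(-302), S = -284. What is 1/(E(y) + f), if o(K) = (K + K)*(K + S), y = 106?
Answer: -1/353947 ≈ -2.8253e-6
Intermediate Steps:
o(K) = 2*K*(-284 + K) (o(K) = (K + K)*(K - 284) = (2*K)*(-284 + K) = 2*K*(-284 + K))
f = -353944 (f = -2*(-302)*(-284 - 302) = -2*(-302)*(-586) = -1*353944 = -353944)
E(p) = -109 + p (E(p) = (p - 19) - 90 = (-19 + p) - 90 = -109 + p)
1/(E(y) + f) = 1/((-109 + 106) - 353944) = 1/(-3 - 353944) = 1/(-353947) = -1/353947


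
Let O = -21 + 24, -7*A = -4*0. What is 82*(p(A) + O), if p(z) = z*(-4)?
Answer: 246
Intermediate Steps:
A = 0 (A = -(-4)*0/7 = -⅐*0 = 0)
p(z) = -4*z
O = 3
82*(p(A) + O) = 82*(-4*0 + 3) = 82*(0 + 3) = 82*3 = 246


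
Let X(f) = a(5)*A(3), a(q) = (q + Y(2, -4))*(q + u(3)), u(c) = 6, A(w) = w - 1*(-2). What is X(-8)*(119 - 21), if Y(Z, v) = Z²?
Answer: 48510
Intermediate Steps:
A(w) = 2 + w (A(w) = w + 2 = 2 + w)
a(q) = (4 + q)*(6 + q) (a(q) = (q + 2²)*(q + 6) = (q + 4)*(6 + q) = (4 + q)*(6 + q))
X(f) = 495 (X(f) = (24 + 5² + 10*5)*(2 + 3) = (24 + 25 + 50)*5 = 99*5 = 495)
X(-8)*(119 - 21) = 495*(119 - 21) = 495*98 = 48510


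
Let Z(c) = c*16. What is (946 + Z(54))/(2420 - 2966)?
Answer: -905/273 ≈ -3.3150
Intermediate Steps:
Z(c) = 16*c
(946 + Z(54))/(2420 - 2966) = (946 + 16*54)/(2420 - 2966) = (946 + 864)/(-546) = 1810*(-1/546) = -905/273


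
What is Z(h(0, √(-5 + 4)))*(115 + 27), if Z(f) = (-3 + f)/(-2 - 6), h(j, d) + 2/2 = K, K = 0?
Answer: 71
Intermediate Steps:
h(j, d) = -1 (h(j, d) = -1 + 0 = -1)
Z(f) = 3/8 - f/8 (Z(f) = (-3 + f)/(-8) = (-3 + f)*(-⅛) = 3/8 - f/8)
Z(h(0, √(-5 + 4)))*(115 + 27) = (3/8 - ⅛*(-1))*(115 + 27) = (3/8 + ⅛)*142 = (½)*142 = 71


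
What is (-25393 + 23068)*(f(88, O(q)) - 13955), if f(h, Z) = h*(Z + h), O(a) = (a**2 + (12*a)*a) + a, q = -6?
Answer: -80084625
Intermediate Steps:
O(a) = a + 13*a**2 (O(a) = (a**2 + 12*a**2) + a = 13*a**2 + a = a + 13*a**2)
(-25393 + 23068)*(f(88, O(q)) - 13955) = (-25393 + 23068)*(88*(-6*(1 + 13*(-6)) + 88) - 13955) = -2325*(88*(-6*(1 - 78) + 88) - 13955) = -2325*(88*(-6*(-77) + 88) - 13955) = -2325*(88*(462 + 88) - 13955) = -2325*(88*550 - 13955) = -2325*(48400 - 13955) = -2325*34445 = -80084625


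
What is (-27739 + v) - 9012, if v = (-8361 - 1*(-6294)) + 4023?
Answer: -34795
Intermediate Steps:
v = 1956 (v = (-8361 + 6294) + 4023 = -2067 + 4023 = 1956)
(-27739 + v) - 9012 = (-27739 + 1956) - 9012 = -25783 - 9012 = -34795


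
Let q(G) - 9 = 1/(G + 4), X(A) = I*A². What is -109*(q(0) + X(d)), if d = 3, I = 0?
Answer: -4033/4 ≈ -1008.3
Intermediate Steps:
X(A) = 0 (X(A) = 0*A² = 0)
q(G) = 9 + 1/(4 + G) (q(G) = 9 + 1/(G + 4) = 9 + 1/(4 + G))
-109*(q(0) + X(d)) = -109*((37 + 9*0)/(4 + 0) + 0) = -109*((37 + 0)/4 + 0) = -109*((¼)*37 + 0) = -109*(37/4 + 0) = -109*37/4 = -4033/4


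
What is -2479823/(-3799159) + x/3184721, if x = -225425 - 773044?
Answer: 4104201896812/12099261449639 ≈ 0.33921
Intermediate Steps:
x = -998469
-2479823/(-3799159) + x/3184721 = -2479823/(-3799159) - 998469/3184721 = -2479823*(-1/3799159) - 998469*1/3184721 = 2479823/3799159 - 998469/3184721 = 4104201896812/12099261449639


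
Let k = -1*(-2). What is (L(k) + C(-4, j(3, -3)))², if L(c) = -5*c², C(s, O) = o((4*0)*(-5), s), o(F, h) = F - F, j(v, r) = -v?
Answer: 400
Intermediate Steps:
o(F, h) = 0
C(s, O) = 0
k = 2
(L(k) + C(-4, j(3, -3)))² = (-5*2² + 0)² = (-5*4 + 0)² = (-20 + 0)² = (-20)² = 400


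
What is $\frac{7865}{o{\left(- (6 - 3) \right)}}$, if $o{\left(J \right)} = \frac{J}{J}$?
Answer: $7865$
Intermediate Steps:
$o{\left(J \right)} = 1$
$\frac{7865}{o{\left(- (6 - 3) \right)}} = \frac{7865}{1} = 7865 \cdot 1 = 7865$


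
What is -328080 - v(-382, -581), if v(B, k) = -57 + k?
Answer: -327442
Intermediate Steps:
-328080 - v(-382, -581) = -328080 - (-57 - 581) = -328080 - 1*(-638) = -328080 + 638 = -327442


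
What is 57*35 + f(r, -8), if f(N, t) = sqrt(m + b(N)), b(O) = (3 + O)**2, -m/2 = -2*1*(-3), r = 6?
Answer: 1995 + sqrt(69) ≈ 2003.3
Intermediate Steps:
m = -12 (m = -2*(-2*1)*(-3) = -(-4)*(-3) = -2*6 = -12)
f(N, t) = sqrt(-12 + (3 + N)**2)
57*35 + f(r, -8) = 57*35 + sqrt(-12 + (3 + 6)**2) = 1995 + sqrt(-12 + 9**2) = 1995 + sqrt(-12 + 81) = 1995 + sqrt(69)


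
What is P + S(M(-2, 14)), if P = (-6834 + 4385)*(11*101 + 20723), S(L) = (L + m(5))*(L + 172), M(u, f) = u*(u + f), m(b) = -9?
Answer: -53476350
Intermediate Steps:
M(u, f) = u*(f + u)
S(L) = (-9 + L)*(172 + L) (S(L) = (L - 9)*(L + 172) = (-9 + L)*(172 + L))
P = -53471466 (P = -2449*(1111 + 20723) = -2449*21834 = -53471466)
P + S(M(-2, 14)) = -53471466 + (-1548 + (-2*(14 - 2))² + 163*(-2*(14 - 2))) = -53471466 + (-1548 + (-2*12)² + 163*(-2*12)) = -53471466 + (-1548 + (-24)² + 163*(-24)) = -53471466 + (-1548 + 576 - 3912) = -53471466 - 4884 = -53476350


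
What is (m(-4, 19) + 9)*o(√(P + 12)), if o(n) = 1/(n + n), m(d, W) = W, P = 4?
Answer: 7/2 ≈ 3.5000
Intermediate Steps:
o(n) = 1/(2*n)
(m(-4, 19) + 9)*o(√(P + 12)) = (19 + 9)*(1/(2*(√(4 + 12)))) = 28*(1/(2*(√16))) = 28*((½)/4) = 28*((½)*(¼)) = 28*(⅛) = 7/2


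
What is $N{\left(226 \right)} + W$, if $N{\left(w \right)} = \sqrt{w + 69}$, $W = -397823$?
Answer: $-397823 + \sqrt{295} \approx -3.9781 \cdot 10^{5}$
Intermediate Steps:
$N{\left(w \right)} = \sqrt{69 + w}$
$N{\left(226 \right)} + W = \sqrt{69 + 226} - 397823 = \sqrt{295} - 397823 = -397823 + \sqrt{295}$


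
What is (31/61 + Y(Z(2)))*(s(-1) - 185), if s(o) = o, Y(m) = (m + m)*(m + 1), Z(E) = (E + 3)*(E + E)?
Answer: -9536406/61 ≈ -1.5633e+5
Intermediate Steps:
Z(E) = 2*E*(3 + E) (Z(E) = (3 + E)*(2*E) = 2*E*(3 + E))
Y(m) = 2*m*(1 + m) (Y(m) = (2*m)*(1 + m) = 2*m*(1 + m))
(31/61 + Y(Z(2)))*(s(-1) - 185) = (31/61 + 2*(2*2*(3 + 2))*(1 + 2*2*(3 + 2)))*(-1 - 185) = (31*(1/61) + 2*(2*2*5)*(1 + 2*2*5))*(-186) = (31/61 + 2*20*(1 + 20))*(-186) = (31/61 + 2*20*21)*(-186) = (31/61 + 840)*(-186) = (51271/61)*(-186) = -9536406/61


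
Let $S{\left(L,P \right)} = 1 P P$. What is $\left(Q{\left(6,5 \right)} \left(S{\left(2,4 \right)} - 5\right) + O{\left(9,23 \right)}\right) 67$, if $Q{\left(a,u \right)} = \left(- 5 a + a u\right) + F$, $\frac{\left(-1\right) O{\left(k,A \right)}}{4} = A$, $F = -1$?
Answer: $-6901$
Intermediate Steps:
$O{\left(k,A \right)} = - 4 A$
$Q{\left(a,u \right)} = -1 - 5 a + a u$ ($Q{\left(a,u \right)} = \left(- 5 a + a u\right) - 1 = -1 - 5 a + a u$)
$S{\left(L,P \right)} = P^{2}$ ($S{\left(L,P \right)} = P P = P^{2}$)
$\left(Q{\left(6,5 \right)} \left(S{\left(2,4 \right)} - 5\right) + O{\left(9,23 \right)}\right) 67 = \left(\left(-1 - 30 + 6 \cdot 5\right) \left(4^{2} - 5\right) - 92\right) 67 = \left(\left(-1 - 30 + 30\right) \left(16 - 5\right) - 92\right) 67 = \left(\left(-1\right) 11 - 92\right) 67 = \left(-11 - 92\right) 67 = \left(-103\right) 67 = -6901$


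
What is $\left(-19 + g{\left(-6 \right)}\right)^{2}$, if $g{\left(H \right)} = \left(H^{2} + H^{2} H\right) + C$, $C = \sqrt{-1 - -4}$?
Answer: $\left(-199 + \sqrt{3}\right)^{2} \approx 38915.0$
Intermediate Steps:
$C = \sqrt{3}$ ($C = \sqrt{-1 + 4} = \sqrt{3} \approx 1.732$)
$g{\left(H \right)} = \sqrt{3} + H^{2} + H^{3}$ ($g{\left(H \right)} = \left(H^{2} + H^{2} H\right) + \sqrt{3} = \left(H^{2} + H^{3}\right) + \sqrt{3} = \sqrt{3} + H^{2} + H^{3}$)
$\left(-19 + g{\left(-6 \right)}\right)^{2} = \left(-19 + \left(\sqrt{3} + \left(-6\right)^{2} + \left(-6\right)^{3}\right)\right)^{2} = \left(-19 + \left(\sqrt{3} + 36 - 216\right)\right)^{2} = \left(-19 - \left(180 - \sqrt{3}\right)\right)^{2} = \left(-199 + \sqrt{3}\right)^{2}$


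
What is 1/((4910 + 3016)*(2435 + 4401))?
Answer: 1/54182136 ≈ 1.8456e-8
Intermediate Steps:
1/((4910 + 3016)*(2435 + 4401)) = 1/(7926*6836) = 1/54182136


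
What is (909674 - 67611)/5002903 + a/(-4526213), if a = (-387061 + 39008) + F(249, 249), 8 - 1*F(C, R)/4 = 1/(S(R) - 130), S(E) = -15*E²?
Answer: 5164603884606593778/21062393684261739155 ≈ 0.24520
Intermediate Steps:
F(C, R) = 32 - 4/(-130 - 15*R²) (F(C, R) = 32 - 4/(-15*R² - 130) = 32 - 4/(-130 - 15*R²))
a = -323709993041/930145 (a = (-387061 + 39008) + 12*(347 + 40*249²)/(5*(26 + 3*249²)) = -348053 + 12*(347 + 40*62001)/(5*(26 + 3*62001)) = -348053 + 12*(347 + 2480040)/(5*(26 + 186003)) = -348053 + (12/5)*2480387/186029 = -348053 + (12/5)*(1/186029)*2480387 = -348053 + 29764644/930145 = -323709993041/930145 ≈ -3.4802e+5)
(909674 - 67611)/5002903 + a/(-4526213) = (909674 - 67611)/5002903 - 323709993041/930145/(-4526213) = 842063*(1/5002903) - 323709993041/930145*(-1/4526213) = 842063/5002903 + 323709993041/4210034390885 = 5164603884606593778/21062393684261739155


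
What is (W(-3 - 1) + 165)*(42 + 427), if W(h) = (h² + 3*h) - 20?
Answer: 69881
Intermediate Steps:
W(h) = -20 + h² + 3*h
(W(-3 - 1) + 165)*(42 + 427) = ((-20 + (-3 - 1)² + 3*(-3 - 1)) + 165)*(42 + 427) = ((-20 + (-4)² + 3*(-4)) + 165)*469 = ((-20 + 16 - 12) + 165)*469 = (-16 + 165)*469 = 149*469 = 69881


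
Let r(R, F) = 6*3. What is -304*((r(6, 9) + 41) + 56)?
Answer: -34960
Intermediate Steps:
r(R, F) = 18
-304*((r(6, 9) + 41) + 56) = -304*((18 + 41) + 56) = -304*(59 + 56) = -304*115 = -34960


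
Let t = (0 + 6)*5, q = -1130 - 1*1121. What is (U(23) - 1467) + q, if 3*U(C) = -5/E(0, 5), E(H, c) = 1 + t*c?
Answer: -1684259/453 ≈ -3718.0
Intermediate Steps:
q = -2251 (q = -1130 - 1121 = -2251)
t = 30 (t = 6*5 = 30)
E(H, c) = 1 + 30*c
U(C) = -5/453 (U(C) = (-5/(1 + 30*5))/3 = (-5/(1 + 150))/3 = (-5/151)/3 = (-5*1/151)/3 = (⅓)*(-5/151) = -5/453)
(U(23) - 1467) + q = (-5/453 - 1467) - 2251 = -664556/453 - 2251 = -1684259/453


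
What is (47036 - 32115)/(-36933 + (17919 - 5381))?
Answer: -14921/24395 ≈ -0.61164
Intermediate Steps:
(47036 - 32115)/(-36933 + (17919 - 5381)) = 14921/(-36933 + 12538) = 14921/(-24395) = 14921*(-1/24395) = -14921/24395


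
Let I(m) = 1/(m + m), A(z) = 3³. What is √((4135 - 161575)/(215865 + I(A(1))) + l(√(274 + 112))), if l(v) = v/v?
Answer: √36776352026161/11656711 ≈ 0.52025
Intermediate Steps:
A(z) = 27
I(m) = 1/(2*m)
l(v) = 1
√((4135 - 161575)/(215865 + I(A(1))) + l(√(274 + 112))) = √((4135 - 161575)/(215865 + (½)/27) + 1) = √(-157440/(215865 + (½)*(1/27)) + 1) = √(-157440/(215865 + 1/54) + 1) = √(-157440/11656711/54 + 1) = √(-157440*54/11656711 + 1) = √(-8501760/11656711 + 1) = √(3154951/11656711) = √36776352026161/11656711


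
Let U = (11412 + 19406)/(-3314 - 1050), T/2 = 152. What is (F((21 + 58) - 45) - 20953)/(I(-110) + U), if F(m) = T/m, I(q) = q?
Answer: 86322102/482477 ≈ 178.91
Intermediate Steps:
T = 304 (T = 2*152 = 304)
U = -15409/2182 (U = 30818/(-4364) = 30818*(-1/4364) = -15409/2182 ≈ -7.0619)
F(m) = 304/m
(F((21 + 58) - 45) - 20953)/(I(-110) + U) = (304/((21 + 58) - 45) - 20953)/(-110 - 15409/2182) = (304/(79 - 45) - 20953)/(-255429/2182) = (304/34 - 20953)*(-2182/255429) = (304*(1/34) - 20953)*(-2182/255429) = (152/17 - 20953)*(-2182/255429) = -356049/17*(-2182/255429) = 86322102/482477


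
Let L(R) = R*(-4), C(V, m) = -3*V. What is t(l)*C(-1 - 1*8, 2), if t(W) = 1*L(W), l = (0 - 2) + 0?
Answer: 216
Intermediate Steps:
l = -2 (l = -2 + 0 = -2)
L(R) = -4*R
t(W) = -4*W (t(W) = 1*(-4*W) = -4*W)
t(l)*C(-1 - 1*8, 2) = (-4*(-2))*(-3*(-1 - 1*8)) = 8*(-3*(-1 - 8)) = 8*(-3*(-9)) = 8*27 = 216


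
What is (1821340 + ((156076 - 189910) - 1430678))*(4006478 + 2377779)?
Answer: 2278081656796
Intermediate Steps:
(1821340 + ((156076 - 189910) - 1430678))*(4006478 + 2377779) = (1821340 + (-33834 - 1430678))*6384257 = (1821340 - 1464512)*6384257 = 356828*6384257 = 2278081656796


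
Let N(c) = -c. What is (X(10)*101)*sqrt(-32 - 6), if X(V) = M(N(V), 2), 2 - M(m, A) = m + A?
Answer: 1010*I*sqrt(38) ≈ 6226.1*I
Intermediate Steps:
M(m, A) = 2 - A - m (M(m, A) = 2 - (m + A) = 2 - (A + m) = 2 + (-A - m) = 2 - A - m)
X(V) = V (X(V) = 2 - 1*2 - (-1)*V = 2 - 2 + V = V)
(X(10)*101)*sqrt(-32 - 6) = (10*101)*sqrt(-32 - 6) = 1010*sqrt(-38) = 1010*(I*sqrt(38)) = 1010*I*sqrt(38)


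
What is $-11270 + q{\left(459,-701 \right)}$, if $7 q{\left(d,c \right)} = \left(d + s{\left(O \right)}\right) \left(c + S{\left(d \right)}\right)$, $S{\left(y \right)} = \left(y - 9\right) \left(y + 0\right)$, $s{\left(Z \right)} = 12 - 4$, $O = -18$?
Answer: $13721799$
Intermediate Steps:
$s{\left(Z \right)} = 8$
$S{\left(y \right)} = y \left(-9 + y\right)$ ($S{\left(y \right)} = \left(-9 + y\right) y = y \left(-9 + y\right)$)
$q{\left(d,c \right)} = \frac{\left(8 + d\right) \left(c + d \left(-9 + d\right)\right)}{7}$ ($q{\left(d,c \right)} = \frac{\left(d + 8\right) \left(c + d \left(-9 + d\right)\right)}{7} = \frac{\left(8 + d\right) \left(c + d \left(-9 + d\right)\right)}{7}$)
$-11270 + q{\left(459,-701 \right)} = -11270 + \left(\left(- \frac{72}{7}\right) 459 - \frac{459^{2}}{7} + \frac{459^{3}}{7} + \frac{8}{7} \left(-701\right) + \frac{1}{7} \left(-701\right) 459\right) = -11270 - -13733069 = -11270 + 13733069 = 13721799$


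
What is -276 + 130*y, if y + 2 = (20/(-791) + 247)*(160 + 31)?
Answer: 4850290334/791 ≈ 6.1318e+6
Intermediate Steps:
y = 37311605/791 (y = -2 + (20/(-791) + 247)*(160 + 31) = -2 + (20*(-1/791) + 247)*191 = -2 + (-20/791 + 247)*191 = -2 + (195357/791)*191 = -2 + 37313187/791 = 37311605/791 ≈ 47170.)
-276 + 130*y = -276 + 130*(37311605/791) = -276 + 4850508650/791 = 4850290334/791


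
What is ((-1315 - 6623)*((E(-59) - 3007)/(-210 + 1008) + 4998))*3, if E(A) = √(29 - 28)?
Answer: -2259720666/19 ≈ -1.1893e+8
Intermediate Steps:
E(A) = 1 (E(A) = √1 = 1)
((-1315 - 6623)*((E(-59) - 3007)/(-210 + 1008) + 4998))*3 = ((-1315 - 6623)*((1 - 3007)/(-210 + 1008) + 4998))*3 = -7938*(-3006/798 + 4998)*3 = -7938*(-3006*1/798 + 4998)*3 = -7938*(-501/133 + 4998)*3 = -7938*664233/133*3 = -753240222/19*3 = -2259720666/19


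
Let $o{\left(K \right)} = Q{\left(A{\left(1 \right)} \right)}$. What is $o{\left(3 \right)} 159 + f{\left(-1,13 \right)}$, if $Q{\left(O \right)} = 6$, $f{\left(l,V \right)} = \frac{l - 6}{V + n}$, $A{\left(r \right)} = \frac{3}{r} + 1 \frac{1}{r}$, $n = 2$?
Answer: $\frac{14303}{15} \approx 953.53$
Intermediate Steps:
$A{\left(r \right)} = \frac{4}{r}$ ($A{\left(r \right)} = \frac{3}{r} + \frac{1}{r} = \frac{4}{r}$)
$f{\left(l,V \right)} = \frac{-6 + l}{2 + V}$ ($f{\left(l,V \right)} = \frac{l - 6}{V + 2} = \frac{-6 + l}{2 + V}$)
$o{\left(K \right)} = 6$
$o{\left(3 \right)} 159 + f{\left(-1,13 \right)} = 6 \cdot 159 + \frac{-6 - 1}{2 + 13} = 954 + \frac{1}{15} \left(-7\right) = 954 - \frac{7}{15} = \frac{14303}{15}$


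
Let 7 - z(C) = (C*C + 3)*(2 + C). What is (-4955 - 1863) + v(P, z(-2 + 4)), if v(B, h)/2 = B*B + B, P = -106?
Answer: 15442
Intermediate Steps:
z(C) = 7 - (2 + C)*(3 + C²) (z(C) = 7 - (C*C + 3)*(2 + C) = 7 - (C² + 3)*(2 + C) = 7 - (3 + C²)*(2 + C) = 7 - (2 + C)*(3 + C²))
v(B, h) = 2*B + 2*B² (v(B, h) = 2*(B*B + B) = 2*(B² + B) = 2*(B + B²) = 2*B + 2*B²)
(-4955 - 1863) + v(P, z(-2 + 4)) = (-4955 - 1863) + 2*(-106)*(1 - 106) = -6818 + 2*(-106)*(-105) = -6818 + 22260 = 15442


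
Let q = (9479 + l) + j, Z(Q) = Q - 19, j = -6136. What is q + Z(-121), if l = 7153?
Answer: 10356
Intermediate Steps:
Z(Q) = -19 + Q
q = 10496 (q = (9479 + 7153) - 6136 = 16632 - 6136 = 10496)
q + Z(-121) = 10496 + (-19 - 121) = 10496 - 140 = 10356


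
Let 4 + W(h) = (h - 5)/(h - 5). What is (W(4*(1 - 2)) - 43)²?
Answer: 2116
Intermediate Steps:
W(h) = -3 (W(h) = -4 + (h - 5)/(h - 5) = -4 + (-5 + h)/(-5 + h) = -4 + 1 = -3)
(W(4*(1 - 2)) - 43)² = (-3 - 43)² = (-46)² = 2116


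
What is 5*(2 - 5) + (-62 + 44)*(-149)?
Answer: 2667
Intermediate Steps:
5*(2 - 5) + (-62 + 44)*(-149) = 5*(-3) - 18*(-149) = -15 + 2682 = 2667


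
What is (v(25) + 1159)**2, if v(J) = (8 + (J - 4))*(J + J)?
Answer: 6806881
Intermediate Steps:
v(J) = 2*J*(4 + J) (v(J) = (8 + (-4 + J))*(2*J) = (4 + J)*(2*J) = 2*J*(4 + J))
(v(25) + 1159)**2 = (2*25*(4 + 25) + 1159)**2 = (2*25*29 + 1159)**2 = (1450 + 1159)**2 = 2609**2 = 6806881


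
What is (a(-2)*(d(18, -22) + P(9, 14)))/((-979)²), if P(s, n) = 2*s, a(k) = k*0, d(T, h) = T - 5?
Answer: 0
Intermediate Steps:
d(T, h) = -5 + T
a(k) = 0
(a(-2)*(d(18, -22) + P(9, 14)))/((-979)²) = (0*((-5 + 18) + 2*9))/((-979)²) = (0*(13 + 18))/958441 = (0*31)*(1/958441) = 0*(1/958441) = 0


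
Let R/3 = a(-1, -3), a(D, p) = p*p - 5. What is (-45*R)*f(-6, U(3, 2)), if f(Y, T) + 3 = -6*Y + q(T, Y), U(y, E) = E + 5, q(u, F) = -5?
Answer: -15120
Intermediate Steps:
U(y, E) = 5 + E
f(Y, T) = -8 - 6*Y (f(Y, T) = -3 + (-6*Y - 5) = -3 + (-5 - 6*Y) = -8 - 6*Y)
a(D, p) = -5 + p**2 (a(D, p) = p**2 - 5 = -5 + p**2)
R = 12 (R = 3*(-5 + (-3)**2) = 3*(-5 + 9) = 3*4 = 12)
(-45*R)*f(-6, U(3, 2)) = (-45*12)*(-8 - 6*(-6)) = -540*(-8 + 36) = -540*28 = -15120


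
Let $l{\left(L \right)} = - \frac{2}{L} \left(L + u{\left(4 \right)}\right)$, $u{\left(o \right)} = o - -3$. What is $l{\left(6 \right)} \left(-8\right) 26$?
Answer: $\frac{2704}{3} \approx 901.33$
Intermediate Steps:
$u{\left(o \right)} = 3 + o$ ($u{\left(o \right)} = o + 3 = 3 + o$)
$l{\left(L \right)} = - \frac{2 \left(7 + L\right)}{L}$ ($l{\left(L \right)} = - \frac{2}{L} \left(L + \left(3 + 4\right)\right) = - \frac{2}{L} \left(L + 7\right) = - \frac{2}{L} \left(7 + L\right) = - \frac{2 \left(7 + L\right)}{L}$)
$l{\left(6 \right)} \left(-8\right) 26 = \left(-2 - \frac{14}{6}\right) \left(-8\right) 26 = \left(-2 - \frac{7}{3}\right) \left(-8\right) 26 = \left(- \frac{13}{3}\right) \left(-8\right) 26 = \frac{104}{3} \cdot 26 = \frac{2704}{3}$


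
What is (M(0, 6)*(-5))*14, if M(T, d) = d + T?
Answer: -420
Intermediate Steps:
M(T, d) = T + d
(M(0, 6)*(-5))*14 = ((0 + 6)*(-5))*14 = (6*(-5))*14 = -30*14 = -420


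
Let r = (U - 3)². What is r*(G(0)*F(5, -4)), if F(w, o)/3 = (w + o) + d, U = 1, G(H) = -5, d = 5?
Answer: -360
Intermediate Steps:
F(w, o) = 15 + 3*o + 3*w (F(w, o) = 3*((w + o) + 5) = 3*((o + w) + 5) = 3*(5 + o + w) = 15 + 3*o + 3*w)
r = 4 (r = (1 - 3)² = (-2)² = 4)
r*(G(0)*F(5, -4)) = 4*(-5*(15 + 3*(-4) + 3*5)) = 4*(-5*(15 - 12 + 15)) = 4*(-5*18) = 4*(-90) = -360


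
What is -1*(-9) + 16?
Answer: 25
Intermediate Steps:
-1*(-9) + 16 = 9 + 16 = 25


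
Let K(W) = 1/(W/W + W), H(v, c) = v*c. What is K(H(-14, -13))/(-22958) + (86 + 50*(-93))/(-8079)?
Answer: 2130532113/3771379534 ≈ 0.56492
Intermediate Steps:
H(v, c) = c*v
K(W) = 1/(1 + W)
K(H(-14, -13))/(-22958) + (86 + 50*(-93))/(-8079) = 1/((1 - 13*(-14))*(-22958)) + (86 + 50*(-93))/(-8079) = -1/22958/(1 + 182) + (86 - 4650)*(-1/8079) = -1/22958/183 - 4564*(-1/8079) = (1/183)*(-1/22958) + 4564/8079 = -1/4201314 + 4564/8079 = 2130532113/3771379534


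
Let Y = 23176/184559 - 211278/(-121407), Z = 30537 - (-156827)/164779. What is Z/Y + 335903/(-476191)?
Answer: 8948122854806068826079432/546739743231904095971 ≈ 16366.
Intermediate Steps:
Z = 5032013150/164779 (Z = 30537 - (-156827)/164779 = 30537 - 1*(-156827/164779) = 30537 + 156827/164779 = 5032013150/164779 ≈ 30538.)
Y = 13935661678/7468918171 (Y = 23176*(1/184559) - 211278*(-1/121407) = 23176/184559 + 70426/40469 = 13935661678/7468918171 ≈ 1.8658)
Z/Y + 335903/(-476191) = 5032013150/(164779*(13935661678/7468918171)) + 335903/(-476191) = (5032013150/164779)*(7468918171/13935661678) + 335903*(-1/476191) = 18791847226372974325/1148152197819581 - 335903/476191 = 8948122854806068826079432/546739743231904095971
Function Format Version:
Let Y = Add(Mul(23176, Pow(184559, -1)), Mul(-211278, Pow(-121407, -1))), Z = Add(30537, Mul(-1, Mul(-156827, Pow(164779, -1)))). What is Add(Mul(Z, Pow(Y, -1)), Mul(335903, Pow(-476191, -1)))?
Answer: Rational(8948122854806068826079432, 546739743231904095971) ≈ 16366.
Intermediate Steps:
Z = Rational(5032013150, 164779) (Z = Add(30537, Mul(-1, Mul(-156827, Rational(1, 164779)))) = Add(30537, Mul(-1, Rational(-156827, 164779))) = Add(30537, Rational(156827, 164779)) = Rational(5032013150, 164779) ≈ 30538.)
Y = Rational(13935661678, 7468918171) (Y = Add(Mul(23176, Rational(1, 184559)), Mul(-211278, Rational(-1, 121407))) = Add(Rational(23176, 184559), Rational(70426, 40469)) = Rational(13935661678, 7468918171) ≈ 1.8658)
Add(Mul(Z, Pow(Y, -1)), Mul(335903, Pow(-476191, -1))) = Add(Mul(Rational(5032013150, 164779), Pow(Rational(13935661678, 7468918171), -1)), Mul(335903, Pow(-476191, -1))) = Add(Mul(Rational(5032013150, 164779), Rational(7468918171, 13935661678)), Mul(335903, Rational(-1, 476191))) = Add(Rational(18791847226372974325, 1148152197819581), Rational(-335903, 476191)) = Rational(8948122854806068826079432, 546739743231904095971)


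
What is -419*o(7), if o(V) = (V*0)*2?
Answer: 0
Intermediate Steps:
o(V) = 0 (o(V) = 0*2 = 0)
-419*o(7) = -419*0 = 0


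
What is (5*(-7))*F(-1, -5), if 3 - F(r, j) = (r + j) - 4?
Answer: -455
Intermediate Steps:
F(r, j) = 7 - j - r (F(r, j) = 3 - ((r + j) - 4) = 3 - ((j + r) - 4) = 3 - (-4 + j + r) = 3 + (4 - j - r) = 7 - j - r)
(5*(-7))*F(-1, -5) = (5*(-7))*(7 - 1*(-5) - 1*(-1)) = -35*(7 + 5 + 1) = -35*13 = -455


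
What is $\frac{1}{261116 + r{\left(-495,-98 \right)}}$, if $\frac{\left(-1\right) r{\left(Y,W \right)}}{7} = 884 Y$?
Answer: $\frac{1}{3324176} \approx 3.0083 \cdot 10^{-7}$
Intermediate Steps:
$r{\left(Y,W \right)} = - 6188 Y$ ($r{\left(Y,W \right)} = - 7 \cdot 884 Y = - 6188 Y$)
$\frac{1}{261116 + r{\left(-495,-98 \right)}} = \frac{1}{261116 - -3063060} = \frac{1}{261116 + 3063060} = \frac{1}{3324176}$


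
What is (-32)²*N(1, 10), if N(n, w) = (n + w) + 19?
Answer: 30720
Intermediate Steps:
N(n, w) = 19 + n + w
(-32)²*N(1, 10) = (-32)²*(19 + 1 + 10) = 1024*30 = 30720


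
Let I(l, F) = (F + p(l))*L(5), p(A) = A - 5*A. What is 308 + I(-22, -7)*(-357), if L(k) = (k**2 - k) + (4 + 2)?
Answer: -751534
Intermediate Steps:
L(k) = 6 + k**2 - k (L(k) = (k**2 - k) + 6 = 6 + k**2 - k)
p(A) = -4*A
I(l, F) = -104*l + 26*F (I(l, F) = (F - 4*l)*(6 + 5**2 - 1*5) = (F - 4*l)*(6 + 25 - 5) = (F - 4*l)*26 = -104*l + 26*F)
308 + I(-22, -7)*(-357) = 308 + (-104*(-22) + 26*(-7))*(-357) = 308 + (2288 - 182)*(-357) = 308 + 2106*(-357) = 308 - 751842 = -751534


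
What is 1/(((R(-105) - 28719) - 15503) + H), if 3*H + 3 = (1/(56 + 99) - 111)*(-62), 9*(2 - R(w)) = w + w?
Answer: -5/209519 ≈ -2.3864e-5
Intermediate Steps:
R(w) = 2 - 2*w/9 (R(w) = 2 - (w + w)/9 = 2 - 2*w/9)
H = 34393/15 (H = -1 + ((1/(56 + 99) - 111)*(-62))/3 = -1 + ((1/155 - 111)*(-62))/3 = -1 + (-17204/155*(-62))/3 = -1 + (1/3)*(34408/5) = -1 + 34408/15 = 34393/15 ≈ 2292.9)
1/(((R(-105) - 28719) - 15503) + H) = 1/((((2 - 2/9*(-105)) - 28719) - 15503) + 34393/15) = 1/((((2 + 70/3) - 28719) - 15503) + 34393/15) = 1/(((76/3 - 28719) - 15503) + 34393/15) = 1/((-86081/3 - 15503) + 34393/15) = 1/(-132590/3 + 34393/15) = 1/(-209519/5) = -5/209519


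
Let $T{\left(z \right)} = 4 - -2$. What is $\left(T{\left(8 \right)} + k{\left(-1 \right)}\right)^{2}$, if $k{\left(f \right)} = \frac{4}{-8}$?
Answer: $\frac{121}{4} \approx 30.25$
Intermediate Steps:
$k{\left(f \right)} = - \frac{1}{2}$ ($k{\left(f \right)} = 4 \left(- \frac{1}{8}\right) = - \frac{1}{2}$)
$T{\left(z \right)} = 6$ ($T{\left(z \right)} = 4 + 2 = 6$)
$\left(T{\left(8 \right)} + k{\left(-1 \right)}\right)^{2} = \left(6 - \frac{1}{2}\right)^{2} = \left(\frac{11}{2}\right)^{2} = \frac{121}{4}$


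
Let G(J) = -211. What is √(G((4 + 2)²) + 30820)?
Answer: 3*√3401 ≈ 174.95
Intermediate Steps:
√(G((4 + 2)²) + 30820) = √(-211 + 30820) = √30609 = 3*√3401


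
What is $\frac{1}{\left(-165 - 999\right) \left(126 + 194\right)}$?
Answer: $- \frac{1}{372480} \approx -2.6847 \cdot 10^{-6}$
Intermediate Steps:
$\frac{1}{\left(-165 - 999\right) \left(126 + 194\right)} = \frac{1}{\left(-1164\right) 320} = \left(- \frac{1}{1164}\right) \frac{1}{320} = - \frac{1}{372480}$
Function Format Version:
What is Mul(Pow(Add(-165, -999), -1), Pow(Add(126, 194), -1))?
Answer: Rational(-1, 372480) ≈ -2.6847e-6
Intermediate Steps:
Mul(Pow(Add(-165, -999), -1), Pow(Add(126, 194), -1)) = Mul(Pow(-1164, -1), Pow(320, -1)) = Mul(Rational(-1, 1164), Rational(1, 320)) = Rational(-1, 372480)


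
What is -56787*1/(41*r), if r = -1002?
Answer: 18929/13694 ≈ 1.3823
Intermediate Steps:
-56787*1/(41*r) = -56787/(41*(-1002)) = -56787/(-41082) = -56787*(-1/41082) = 18929/13694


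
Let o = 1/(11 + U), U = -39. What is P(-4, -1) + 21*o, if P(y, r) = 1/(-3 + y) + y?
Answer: -137/28 ≈ -4.8929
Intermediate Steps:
P(y, r) = y + 1/(-3 + y) (P(y, r) = 1/(-3 + y) + y = y + 1/(-3 + y))
o = -1/28 (o = 1/(11 - 39) = 1/(-28) = -1/28 ≈ -0.035714)
P(-4, -1) + 21*o = (1 + (-4)² - 3*(-4))/(-3 - 4) + 21*(-1/28) = (1 + 16 + 12)/(-7) - ¾ = -⅐*29 - ¾ = -29/7 - ¾ = -137/28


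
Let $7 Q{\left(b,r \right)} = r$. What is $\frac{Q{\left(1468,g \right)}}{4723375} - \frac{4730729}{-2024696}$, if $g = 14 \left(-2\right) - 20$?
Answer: $\frac{156414952447217}{66943789283000} \approx 2.3365$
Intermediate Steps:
$g = -48$ ($g = -28 - 20 = -48$)
$Q{\left(b,r \right)} = \frac{r}{7}$
$\frac{Q{\left(1468,g \right)}}{4723375} - \frac{4730729}{-2024696} = \frac{\frac{1}{7} \left(-48\right)}{4723375} - \frac{4730729}{-2024696} = \left(- \frac{48}{7}\right) \frac{1}{4723375} - - \frac{4730729}{2024696} = - \frac{48}{33063625} + \frac{4730729}{2024696} = \frac{156414952447217}{66943789283000}$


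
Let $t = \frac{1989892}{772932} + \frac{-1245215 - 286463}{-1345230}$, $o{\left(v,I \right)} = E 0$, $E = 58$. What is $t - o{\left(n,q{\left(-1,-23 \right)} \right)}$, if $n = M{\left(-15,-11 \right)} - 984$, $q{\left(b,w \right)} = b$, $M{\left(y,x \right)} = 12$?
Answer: $\frac{160864389794}{43323804765} \approx 3.7131$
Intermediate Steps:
$n = -972$ ($n = 12 - 984 = -972$)
$o{\left(v,I \right)} = 0$ ($o{\left(v,I \right)} = 58 \cdot 0 = 0$)
$t = \frac{160864389794}{43323804765}$ ($t = 1989892 \cdot \frac{1}{772932} + \left(-1245215 - 286463\right) \left(- \frac{1}{1345230}\right) = \frac{497473}{193233} - - \frac{765839}{672615} = \frac{497473}{193233} + \frac{765839}{672615} = \frac{160864389794}{43323804765} \approx 3.7131$)
$t - o{\left(n,q{\left(-1,-23 \right)} \right)} = \frac{160864389794}{43323804765} - 0 = \frac{160864389794}{43323804765} + 0 = \frac{160864389794}{43323804765}$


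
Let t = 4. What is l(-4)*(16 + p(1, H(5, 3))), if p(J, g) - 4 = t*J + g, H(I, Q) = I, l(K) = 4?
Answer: 116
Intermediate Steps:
p(J, g) = 4 + g + 4*J (p(J, g) = 4 + (4*J + g) = 4 + (g + 4*J) = 4 + g + 4*J)
l(-4)*(16 + p(1, H(5, 3))) = 4*(16 + (4 + 5 + 4*1)) = 4*(16 + (4 + 5 + 4)) = 4*(16 + 13) = 4*29 = 116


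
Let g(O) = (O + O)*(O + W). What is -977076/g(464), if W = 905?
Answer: -244269/317608 ≈ -0.76909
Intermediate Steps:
g(O) = 2*O*(905 + O) (g(O) = (O + O)*(O + 905) = (2*O)*(905 + O) = 2*O*(905 + O))
-977076/g(464) = -977076*1/(928*(905 + 464)) = -977076/(2*464*1369) = -977076/1270432 = -977076*1/1270432 = -244269/317608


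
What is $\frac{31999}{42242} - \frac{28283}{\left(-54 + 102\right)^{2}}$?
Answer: $- \frac{560502395}{48662784} \approx -11.518$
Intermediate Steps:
$\frac{31999}{42242} - \frac{28283}{\left(-54 + 102\right)^{2}} = 31999 \cdot \frac{1}{42242} - \frac{28283}{48^{2}} = \frac{31999}{42242} - \frac{28283}{2304} = - \frac{560502395}{48662784}$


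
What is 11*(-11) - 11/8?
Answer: -979/8 ≈ -122.38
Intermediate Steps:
11*(-11) - 11/8 = -121 - 11*⅛ = -121 - 11/8 = -979/8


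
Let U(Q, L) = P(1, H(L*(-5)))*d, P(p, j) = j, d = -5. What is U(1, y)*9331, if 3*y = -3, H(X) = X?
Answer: -233275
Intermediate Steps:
y = -1 (y = (⅓)*(-3) = -1)
U(Q, L) = 25*L (U(Q, L) = (L*(-5))*(-5) = -5*L*(-5) = 25*L)
U(1, y)*9331 = (25*(-1))*9331 = -25*9331 = -233275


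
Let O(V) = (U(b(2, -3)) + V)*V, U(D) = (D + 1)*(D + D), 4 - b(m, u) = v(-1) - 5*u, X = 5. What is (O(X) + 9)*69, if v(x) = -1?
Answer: 64446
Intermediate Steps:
b(m, u) = 5 + 5*u (b(m, u) = 4 - (-1 - 5*u) = 4 + (1 + 5*u) = 5 + 5*u)
U(D) = 2*D*(1 + D) (U(D) = (1 + D)*(2*D) = 2*D*(1 + D))
O(V) = V*(180 + V) (O(V) = (2*(5 + 5*(-3))*(1 + (5 + 5*(-3))) + V)*V = (2*(5 - 15)*(1 + (5 - 15)) + V)*V = (2*(-10)*(1 - 10) + V)*V = (2*(-10)*(-9) + V)*V = (180 + V)*V = V*(180 + V))
(O(X) + 9)*69 = (5*(180 + 5) + 9)*69 = (5*185 + 9)*69 = (925 + 9)*69 = 934*69 = 64446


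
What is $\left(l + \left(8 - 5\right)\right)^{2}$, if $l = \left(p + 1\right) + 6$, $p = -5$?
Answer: $25$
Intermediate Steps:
$l = 2$ ($l = \left(-5 + 1\right) + 6 = -4 + 6 = 2$)
$\left(l + \left(8 - 5\right)\right)^{2} = \left(2 + \left(8 - 5\right)\right)^{2} = \left(2 + 3\right)^{2} = 5^{2} = 25$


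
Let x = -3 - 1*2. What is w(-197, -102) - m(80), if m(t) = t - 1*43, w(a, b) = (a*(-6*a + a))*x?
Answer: 970188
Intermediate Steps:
x = -5 (x = -3 - 2 = -5)
w(a, b) = 25*a² (w(a, b) = (a*(-6*a + a))*(-5) = (a*(-5*a))*(-5) = -5*a²*(-5) = 25*a²)
m(t) = -43 + t (m(t) = t - 43 = -43 + t)
w(-197, -102) - m(80) = 25*(-197)² - (-43 + 80) = 25*38809 - 1*37 = 970225 - 37 = 970188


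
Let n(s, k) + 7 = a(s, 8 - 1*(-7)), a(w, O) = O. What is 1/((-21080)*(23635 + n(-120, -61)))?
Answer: -1/498394440 ≈ -2.0064e-9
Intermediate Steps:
n(s, k) = 8 (n(s, k) = -7 + (8 - 1*(-7)) = -7 + (8 + 7) = -7 + 15 = 8)
1/((-21080)*(23635 + n(-120, -61))) = 1/((-21080)*(23635 + 8)) = -1/21080/23643 = -1/21080*1/23643 = -1/498394440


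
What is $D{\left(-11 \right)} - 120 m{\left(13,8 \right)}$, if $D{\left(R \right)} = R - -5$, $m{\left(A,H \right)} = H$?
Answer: $-966$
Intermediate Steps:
$D{\left(R \right)} = 5 + R$ ($D{\left(R \right)} = R + 5 = 5 + R$)
$D{\left(-11 \right)} - 120 m{\left(13,8 \right)} = \left(5 - 11\right) - 960 = -6 - 960 = -966$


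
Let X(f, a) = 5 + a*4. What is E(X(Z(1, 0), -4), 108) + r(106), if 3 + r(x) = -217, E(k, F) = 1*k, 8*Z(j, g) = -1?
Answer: -231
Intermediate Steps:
Z(j, g) = -⅛ (Z(j, g) = (⅛)*(-1) = -⅛)
X(f, a) = 5 + 4*a
E(k, F) = k
r(x) = -220 (r(x) = -3 - 217 = -220)
E(X(Z(1, 0), -4), 108) + r(106) = (5 + 4*(-4)) - 220 = (5 - 16) - 220 = -11 - 220 = -231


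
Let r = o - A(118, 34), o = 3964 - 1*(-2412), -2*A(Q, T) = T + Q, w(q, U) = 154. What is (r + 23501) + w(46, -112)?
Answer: 30107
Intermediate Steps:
A(Q, T) = -Q/2 - T/2 (A(Q, T) = -(T + Q)/2 = -(Q + T)/2 = -Q/2 - T/2)
o = 6376 (o = 3964 + 2412 = 6376)
r = 6452 (r = 6376 - (-½*118 - ½*34) = 6376 - (-59 - 17) = 6376 - 1*(-76) = 6376 + 76 = 6452)
(r + 23501) + w(46, -112) = (6452 + 23501) + 154 = 29953 + 154 = 30107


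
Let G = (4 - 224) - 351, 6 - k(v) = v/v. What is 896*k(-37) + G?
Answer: 3909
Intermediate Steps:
k(v) = 5 (k(v) = 6 - v/v = 6 - 1*1 = 6 - 1 = 5)
G = -571 (G = -220 - 351 = -571)
896*k(-37) + G = 896*5 - 571 = 4480 - 571 = 3909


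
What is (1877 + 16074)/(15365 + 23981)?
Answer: 17951/39346 ≈ 0.45623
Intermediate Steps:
(1877 + 16074)/(15365 + 23981) = 17951/39346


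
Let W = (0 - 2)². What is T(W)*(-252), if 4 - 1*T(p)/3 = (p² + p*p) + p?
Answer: 24192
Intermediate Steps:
W = 4 (W = (-2)² = 4)
T(p) = 12 - 6*p² - 3*p (T(p) = 12 - 3*((p² + p*p) + p) = 12 - 3*((p² + p²) + p) = 12 - 3*(2*p² + p) = 12 - 3*(p + 2*p²) = 12 + (-6*p² - 3*p) = 12 - 6*p² - 3*p)
T(W)*(-252) = (12 - 6*4² - 3*4)*(-252) = (12 - 6*16 - 12)*(-252) = (12 - 96 - 12)*(-252) = -96*(-252) = 24192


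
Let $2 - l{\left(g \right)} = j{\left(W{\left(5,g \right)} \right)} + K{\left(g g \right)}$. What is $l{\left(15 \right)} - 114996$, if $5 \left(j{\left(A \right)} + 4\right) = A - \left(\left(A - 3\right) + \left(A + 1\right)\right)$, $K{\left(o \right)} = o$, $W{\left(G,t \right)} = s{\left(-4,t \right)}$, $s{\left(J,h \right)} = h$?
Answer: $- \frac{576062}{5} \approx -1.1521 \cdot 10^{5}$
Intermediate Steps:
$W{\left(G,t \right)} = t$
$j{\left(A \right)} = - \frac{18}{5} - \frac{A}{5}$ ($j{\left(A \right)} = -4 + \frac{A - \left(\left(A - 3\right) + \left(A + 1\right)\right)}{5} = -4 + \frac{A - \left(\left(-3 + A\right) + \left(1 + A\right)\right)}{5} = -4 + \frac{A - \left(-2 + 2 A\right)}{5} = -4 + \frac{2 - A}{5} = -4 - \left(- \frac{2}{5} + \frac{A}{5}\right) = - \frac{18}{5} - \frac{A}{5}$)
$l{\left(g \right)} = \frac{28}{5} - g^{2} + \frac{g}{5}$ ($l{\left(g \right)} = 2 - \left(\left(- \frac{18}{5} - \frac{g}{5}\right) + g g\right) = 2 - \left(\left(- \frac{18}{5} - \frac{g}{5}\right) + g^{2}\right) = 2 - \left(- \frac{18}{5} + g^{2} - \frac{g}{5}\right) = 2 + \left(\frac{18}{5} - g^{2} + \frac{g}{5}\right) = \frac{28}{5} - g^{2} + \frac{g}{5}$)
$l{\left(15 \right)} - 114996 = \left(\frac{28}{5} - 15^{2} + \frac{1}{5} \cdot 15\right) - 114996 = \left(\frac{28}{5} - 225 + 3\right) - 114996 = - \frac{1082}{5} - 114996 = - \frac{576062}{5}$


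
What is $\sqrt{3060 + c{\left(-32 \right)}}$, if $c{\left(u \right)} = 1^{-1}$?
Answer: $\sqrt{3061} \approx 55.326$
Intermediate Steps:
$c{\left(u \right)} = 1$
$\sqrt{3060 + c{\left(-32 \right)}} = \sqrt{3060 + 1} = \sqrt{3061}$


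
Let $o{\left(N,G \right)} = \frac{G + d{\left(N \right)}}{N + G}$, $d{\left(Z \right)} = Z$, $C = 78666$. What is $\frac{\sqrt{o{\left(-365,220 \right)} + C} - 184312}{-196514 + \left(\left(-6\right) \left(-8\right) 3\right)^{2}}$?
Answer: $\frac{92156}{87889} - \frac{\sqrt{78667}}{175778} \approx 1.047$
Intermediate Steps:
$o{\left(N,G \right)} = 1$ ($o{\left(N,G \right)} = \frac{G + N}{N + G} = \frac{G + N}{G + N} = 1$)
$\frac{\sqrt{o{\left(-365,220 \right)} + C} - 184312}{-196514 + \left(\left(-6\right) \left(-8\right) 3\right)^{2}} = \frac{\sqrt{1 + 78666} - 184312}{-196514 + \left(\left(-6\right) \left(-8\right) 3\right)^{2}} = \frac{\sqrt{78667} - 184312}{-196514 + \left(48 \cdot 3\right)^{2}} = \frac{-184312 + \sqrt{78667}}{-196514 + 144^{2}} = \frac{-184312 + \sqrt{78667}}{-196514 + 20736} = \frac{-184312 + \sqrt{78667}}{-175778} = \left(-184312 + \sqrt{78667}\right) \left(- \frac{1}{175778}\right) = \frac{92156}{87889} - \frac{\sqrt{78667}}{175778}$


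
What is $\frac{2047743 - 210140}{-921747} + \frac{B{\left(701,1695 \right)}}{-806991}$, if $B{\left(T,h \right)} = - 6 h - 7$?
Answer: $- \frac{491182821118}{247947177759} \approx -1.981$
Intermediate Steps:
$B{\left(T,h \right)} = -7 - 6 h$
$\frac{2047743 - 210140}{-921747} + \frac{B{\left(701,1695 \right)}}{-806991} = \frac{2047743 - 210140}{-921747} + \frac{-7 - 10170}{-806991} = \left(2047743 - 210140\right) \left(- \frac{1}{921747}\right) + \left(-7 - 10170\right) \left(- \frac{1}{806991}\right) = 1837603 \left(- \frac{1}{921747}\right) - - \frac{10177}{806991} = - \frac{1837603}{921747} + \frac{10177}{806991} = - \frac{491182821118}{247947177759}$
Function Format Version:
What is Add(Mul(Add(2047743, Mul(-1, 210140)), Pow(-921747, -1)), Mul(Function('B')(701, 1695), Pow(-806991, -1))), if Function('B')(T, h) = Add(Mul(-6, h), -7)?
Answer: Rational(-491182821118, 247947177759) ≈ -1.9810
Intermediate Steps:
Function('B')(T, h) = Add(-7, Mul(-6, h))
Add(Mul(Add(2047743, Mul(-1, 210140)), Pow(-921747, -1)), Mul(Function('B')(701, 1695), Pow(-806991, -1))) = Add(Mul(Add(2047743, Mul(-1, 210140)), Pow(-921747, -1)), Mul(Add(-7, Mul(-6, 1695)), Pow(-806991, -1))) = Add(Mul(Add(2047743, -210140), Rational(-1, 921747)), Mul(Add(-7, -10170), Rational(-1, 806991))) = Add(Mul(1837603, Rational(-1, 921747)), Mul(-10177, Rational(-1, 806991))) = Add(Rational(-1837603, 921747), Rational(10177, 806991)) = Rational(-491182821118, 247947177759)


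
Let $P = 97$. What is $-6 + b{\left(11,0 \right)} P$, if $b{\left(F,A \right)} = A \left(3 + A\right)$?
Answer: $-6$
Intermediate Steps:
$-6 + b{\left(11,0 \right)} P = -6 + 0 \left(3 + 0\right) 97 = -6 + 0 \cdot 3 \cdot 97 = -6 + 0 \cdot 97 = -6 + 0 = -6$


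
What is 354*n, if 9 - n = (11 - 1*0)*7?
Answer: -24072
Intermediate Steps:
n = -68 (n = 9 - (11 - 1*0)*7 = 9 - (11 + 0)*7 = 9 - 11*7 = 9 - 1*77 = 9 - 77 = -68)
354*n = 354*(-68) = -24072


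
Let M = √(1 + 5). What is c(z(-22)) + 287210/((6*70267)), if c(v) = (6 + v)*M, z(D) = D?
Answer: 143605/210801 - 16*√6 ≈ -38.511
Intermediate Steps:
M = √6 ≈ 2.4495
c(v) = √6*(6 + v) (c(v) = (6 + v)*√6 = √6*(6 + v))
c(z(-22)) + 287210/((6*70267)) = √6*(6 - 22) + 287210/((6*70267)) = √6*(-16) + 287210/421602 = -16*√6 + 287210*(1/421602) = -16*√6 + 143605/210801 = 143605/210801 - 16*√6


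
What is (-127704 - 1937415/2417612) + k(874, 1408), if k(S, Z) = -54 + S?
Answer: -306758218423/2417612 ≈ -1.2688e+5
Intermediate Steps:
(-127704 - 1937415/2417612) + k(874, 1408) = (-127704 - 1937415/2417612) + (-54 + 874) = (-127704 - 1937415*1/2417612) + 820 = (-127704 - 1937415/2417612) + 820 = -308740660263/2417612 + 820 = -306758218423/2417612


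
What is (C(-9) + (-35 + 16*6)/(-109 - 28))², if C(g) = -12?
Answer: 2907025/18769 ≈ 154.88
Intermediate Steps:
(C(-9) + (-35 + 16*6)/(-109 - 28))² = (-12 + (-35 + 16*6)/(-109 - 28))² = (-12 + (-35 + 96)/(-137))² = (-12 + 61*(-1/137))² = (-12 - 61/137)² = (-1705/137)² = 2907025/18769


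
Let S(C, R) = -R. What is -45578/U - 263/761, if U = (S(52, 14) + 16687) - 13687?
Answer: -17735088/1136173 ≈ -15.609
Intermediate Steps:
U = 2986 (U = (-1*14 + 16687) - 13687 = (-14 + 16687) - 13687 = 16673 - 13687 = 2986)
-45578/U - 263/761 = -45578/2986 - 263/761 = -45578*1/2986 - 263*1/761 = -22789/1493 - 263/761 = -17735088/1136173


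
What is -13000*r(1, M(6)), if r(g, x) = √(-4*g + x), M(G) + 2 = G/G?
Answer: -13000*I*√5 ≈ -29069.0*I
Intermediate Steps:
M(G) = -1 (M(G) = -2 + G/G = -2 + 1 = -1)
r(g, x) = √(x - 4*g)
-13000*r(1, M(6)) = -13000*√(-1 - 4*1) = -13000*√(-1 - 4) = -13000*I*√5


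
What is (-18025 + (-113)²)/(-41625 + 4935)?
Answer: 876/6115 ≈ 0.14325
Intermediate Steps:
(-18025 + (-113)²)/(-41625 + 4935) = (-18025 + 12769)/(-36690) = -5256*(-1/36690) = 876/6115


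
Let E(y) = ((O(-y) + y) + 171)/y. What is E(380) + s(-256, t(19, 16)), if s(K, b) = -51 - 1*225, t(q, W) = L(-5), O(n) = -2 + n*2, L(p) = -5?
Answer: -105091/380 ≈ -276.56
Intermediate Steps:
O(n) = -2 + 2*n
t(q, W) = -5
s(K, b) = -276 (s(K, b) = -51 - 225 = -276)
E(y) = (169 - y)/y (E(y) = (((-2 + 2*(-y)) + y) + 171)/y = (((-2 - 2*y) + y) + 171)/y = ((-2 - y) + 171)/y = (169 - y)/y)
E(380) + s(-256, t(19, 16)) = (169 - 1*380)/380 - 276 = (169 - 380)/380 - 276 = (1/380)*(-211) - 276 = -211/380 - 276 = -105091/380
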